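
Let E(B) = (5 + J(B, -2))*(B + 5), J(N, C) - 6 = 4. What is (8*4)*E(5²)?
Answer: 14400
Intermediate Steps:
J(N, C) = 10 (J(N, C) = 6 + 4 = 10)
E(B) = 75 + 15*B (E(B) = (5 + 10)*(B + 5) = 15*(5 + B) = 75 + 15*B)
(8*4)*E(5²) = (8*4)*(75 + 15*5²) = 32*(75 + 15*25) = 32*(75 + 375) = 32*450 = 14400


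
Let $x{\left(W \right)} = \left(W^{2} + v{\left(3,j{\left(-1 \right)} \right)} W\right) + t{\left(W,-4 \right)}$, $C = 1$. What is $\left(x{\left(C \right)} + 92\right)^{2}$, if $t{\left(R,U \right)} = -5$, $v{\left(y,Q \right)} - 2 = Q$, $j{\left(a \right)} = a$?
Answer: $7921$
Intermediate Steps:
$v{\left(y,Q \right)} = 2 + Q$
$x{\left(W \right)} = -5 + W + W^{2}$ ($x{\left(W \right)} = \left(W^{2} + \left(2 - 1\right) W\right) - 5 = \left(W^{2} + 1 W\right) - 5 = \left(W^{2} + W\right) - 5 = \left(W + W^{2}\right) - 5 = -5 + W + W^{2}$)
$\left(x{\left(C \right)} + 92\right)^{2} = \left(\left(-5 + 1 + 1^{2}\right) + 92\right)^{2} = \left(\left(-5 + 1 + 1\right) + 92\right)^{2} = \left(-3 + 92\right)^{2} = 89^{2} = 7921$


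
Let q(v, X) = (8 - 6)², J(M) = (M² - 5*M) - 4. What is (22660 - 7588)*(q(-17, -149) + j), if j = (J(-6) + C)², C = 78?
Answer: 295471488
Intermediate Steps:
J(M) = -4 + M² - 5*M
q(v, X) = 4 (q(v, X) = 2² = 4)
j = 19600 (j = ((-4 + (-6)² - 5*(-6)) + 78)² = ((-4 + 36 + 30) + 78)² = (62 + 78)² = 140² = 19600)
(22660 - 7588)*(q(-17, -149) + j) = (22660 - 7588)*(4 + 19600) = 15072*19604 = 295471488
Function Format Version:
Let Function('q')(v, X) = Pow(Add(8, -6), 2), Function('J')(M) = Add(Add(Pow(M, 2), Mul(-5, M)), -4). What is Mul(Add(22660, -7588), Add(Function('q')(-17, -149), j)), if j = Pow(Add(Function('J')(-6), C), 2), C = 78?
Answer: 295471488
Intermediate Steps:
Function('J')(M) = Add(-4, Pow(M, 2), Mul(-5, M))
Function('q')(v, X) = 4 (Function('q')(v, X) = Pow(2, 2) = 4)
j = 19600 (j = Pow(Add(Add(-4, Pow(-6, 2), Mul(-5, -6)), 78), 2) = Pow(Add(Add(-4, 36, 30), 78), 2) = Pow(Add(62, 78), 2) = Pow(140, 2) = 19600)
Mul(Add(22660, -7588), Add(Function('q')(-17, -149), j)) = Mul(Add(22660, -7588), Add(4, 19600)) = Mul(15072, 19604) = 295471488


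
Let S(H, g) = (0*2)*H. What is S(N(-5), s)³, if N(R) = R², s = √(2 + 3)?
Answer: 0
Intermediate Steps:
s = √5 ≈ 2.2361
S(H, g) = 0 (S(H, g) = 0*H = 0)
S(N(-5), s)³ = 0³ = 0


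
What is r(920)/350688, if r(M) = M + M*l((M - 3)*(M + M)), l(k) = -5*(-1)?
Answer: 115/7306 ≈ 0.015740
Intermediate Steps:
l(k) = 5
r(M) = 6*M (r(M) = M + M*5 = M + 5*M = 6*M)
r(920)/350688 = (6*920)/350688 = 5520*(1/350688) = 115/7306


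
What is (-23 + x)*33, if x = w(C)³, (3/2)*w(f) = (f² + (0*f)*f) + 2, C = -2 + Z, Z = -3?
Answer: 191697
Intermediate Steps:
C = -5 (C = -2 - 3 = -5)
w(f) = 4/3 + 2*f²/3 (w(f) = 2*((f² + (0*f)*f) + 2)/3 = 2*((f² + 0*f) + 2)/3 = 2*((f² + 0) + 2)/3 = 2*(f² + 2)/3 = 2*(2 + f²)/3 = 4/3 + 2*f²/3)
x = 5832 (x = (4/3 + (⅔)*(-5)²)³ = (4/3 + (⅔)*25)³ = (4/3 + 50/3)³ = 18³ = 5832)
(-23 + x)*33 = (-23 + 5832)*33 = 5809*33 = 191697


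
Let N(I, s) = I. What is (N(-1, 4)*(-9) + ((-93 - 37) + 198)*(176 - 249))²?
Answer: 24552025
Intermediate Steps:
(N(-1, 4)*(-9) + ((-93 - 37) + 198)*(176 - 249))² = (-1*(-9) + ((-93 - 37) + 198)*(176 - 249))² = (9 + (-130 + 198)*(-73))² = (9 + 68*(-73))² = (9 - 4964)² = (-4955)² = 24552025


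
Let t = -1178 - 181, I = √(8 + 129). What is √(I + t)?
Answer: √(-1359 + √137) ≈ 36.706*I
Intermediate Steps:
I = √137 ≈ 11.705
t = -1359
√(I + t) = √(√137 - 1359) = √(-1359 + √137)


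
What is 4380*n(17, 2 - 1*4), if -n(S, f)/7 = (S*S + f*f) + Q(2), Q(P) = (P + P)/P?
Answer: -9044700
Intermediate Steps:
Q(P) = 2 (Q(P) = (2*P)/P = 2)
n(S, f) = -14 - 7*S² - 7*f² (n(S, f) = -7*((S*S + f*f) + 2) = -7*((S² + f²) + 2) = -7*(2 + S² + f²) = -14 - 7*S² - 7*f²)
4380*n(17, 2 - 1*4) = 4380*(-14 - 7*17² - 7*(2 - 1*4)²) = 4380*(-14 - 7*289 - 7*(2 - 4)²) = 4380*(-14 - 2023 - 7*(-2)²) = 4380*(-14 - 2023 - 7*4) = 4380*(-14 - 2023 - 28) = 4380*(-2065) = -9044700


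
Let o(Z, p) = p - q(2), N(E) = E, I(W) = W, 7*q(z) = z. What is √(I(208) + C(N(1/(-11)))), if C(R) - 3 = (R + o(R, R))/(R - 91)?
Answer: √288351385/1169 ≈ 14.526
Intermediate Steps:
q(z) = z/7
o(Z, p) = -2/7 + p (o(Z, p) = p - 2/7 = -2/7 + p)
C(R) = 3 + (-2/7 + 2*R)/(-91 + R) (C(R) = 3 + (R + (-2/7 + R))/(R - 91) = 3 + (-2/7 + 2*R)/(-91 + R))
√(I(208) + C(N(1/(-11)))) = √(208 + (-1913 + 35*(1/(-11)))/(7*(-91 + 1/(-11)))) = √(208 + (-1913 + 35*(1*(-1/11)))/(7*(-91 + 1*(-1/11)))) = √(208 + (-1913 + 35*(-1/11))/(7*(-91 - 1/11))) = √(208 + (-1913 - 35/11)/(7*(-1002/11))) = √(208 + (⅐)*(-11/1002)*(-21078/11)) = √(208 + 3513/1169) = √(246665/1169) = √288351385/1169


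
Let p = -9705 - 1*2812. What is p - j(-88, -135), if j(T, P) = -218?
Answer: -12299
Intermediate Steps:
p = -12517 (p = -9705 - 2812 = -12517)
p - j(-88, -135) = -12517 - 1*(-218) = -12517 + 218 = -12299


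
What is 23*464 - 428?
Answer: 10244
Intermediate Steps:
23*464 - 428 = 10672 - 428 = 10244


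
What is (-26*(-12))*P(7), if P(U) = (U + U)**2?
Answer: 61152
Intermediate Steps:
P(U) = 4*U**2 (P(U) = (2*U)**2 = 4*U**2)
(-26*(-12))*P(7) = (-26*(-12))*(4*7**2) = 312*(4*49) = 312*196 = 61152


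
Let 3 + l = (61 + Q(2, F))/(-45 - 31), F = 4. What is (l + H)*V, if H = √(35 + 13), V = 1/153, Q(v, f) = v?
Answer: -97/3876 + 4*√3/153 ≈ 0.020257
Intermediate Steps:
V = 1/153 ≈ 0.0065359
H = 4*√3 (H = √48 = 4*√3 ≈ 6.9282)
l = -291/76 (l = -3 + (61 + 2)/(-45 - 31) = -3 + 63/(-76) = -3 + 63*(-1/76) = -3 - 63/76 = -291/76 ≈ -3.8289)
(l + H)*V = (-291/76 + 4*√3)*(1/153) = -97/3876 + 4*√3/153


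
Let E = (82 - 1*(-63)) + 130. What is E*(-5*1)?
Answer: -1375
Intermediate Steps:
E = 275 (E = (82 + 63) + 130 = 145 + 130 = 275)
E*(-5*1) = 275*(-5*1) = 275*(-5) = -1375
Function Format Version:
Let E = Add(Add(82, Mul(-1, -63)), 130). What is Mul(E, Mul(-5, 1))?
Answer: -1375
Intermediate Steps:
E = 275 (E = Add(Add(82, 63), 130) = Add(145, 130) = 275)
Mul(E, Mul(-5, 1)) = Mul(275, Mul(-5, 1)) = Mul(275, -5) = -1375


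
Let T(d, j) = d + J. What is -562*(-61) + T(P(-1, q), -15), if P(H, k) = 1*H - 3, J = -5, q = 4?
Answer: 34273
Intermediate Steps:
P(H, k) = -3 + H (P(H, k) = H - 3 = -3 + H)
T(d, j) = -5 + d (T(d, j) = d - 5 = -5 + d)
-562*(-61) + T(P(-1, q), -15) = -562*(-61) + (-5 + (-3 - 1)) = 34282 + (-5 - 4) = 34282 - 9 = 34273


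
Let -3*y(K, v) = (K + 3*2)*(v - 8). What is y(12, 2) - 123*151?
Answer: -18537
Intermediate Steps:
y(K, v) = -(-8 + v)*(6 + K)/3 (y(K, v) = -(K + 3*2)*(v - 8)/3 = -(K + 6)*(-8 + v)/3 = -(6 + K)*(-8 + v)/3 = -(-8 + v)*(6 + K)/3)
y(12, 2) - 123*151 = (16 - 2*2 + (8/3)*12 - ⅓*12*2) - 123*151 = (16 - 4 + 32 - 8) - 18573 = 36 - 18573 = -18537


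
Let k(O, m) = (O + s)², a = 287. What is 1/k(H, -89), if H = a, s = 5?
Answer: 1/85264 ≈ 1.1728e-5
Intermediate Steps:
H = 287
k(O, m) = (5 + O)² (k(O, m) = (O + 5)² = (5 + O)²)
1/k(H, -89) = 1/((5 + 287)²) = 1/(292²) = 1/85264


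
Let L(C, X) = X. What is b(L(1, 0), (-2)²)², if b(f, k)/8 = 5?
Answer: 1600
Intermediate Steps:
b(f, k) = 40 (b(f, k) = 8*5 = 40)
b(L(1, 0), (-2)²)² = 40² = 1600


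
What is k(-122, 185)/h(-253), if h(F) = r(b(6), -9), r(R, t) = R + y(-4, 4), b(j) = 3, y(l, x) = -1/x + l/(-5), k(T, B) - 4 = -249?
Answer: -4900/71 ≈ -69.014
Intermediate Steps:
k(T, B) = -245 (k(T, B) = 4 - 249 = -245)
y(l, x) = -1/x - l/5 (y(l, x) = -1/x + l*(-1/5) = -1/x - l/5)
r(R, t) = 11/20 + R (r(R, t) = R + (-1/4 - 1/5*(-4)) = R + (-1*1/4 + 4/5) = R + (-1/4 + 4/5) = R + 11/20 = 11/20 + R)
h(F) = 71/20 (h(F) = 11/20 + 3 = 71/20)
k(-122, 185)/h(-253) = -245/71/20 = -245*20/71 = -4900/71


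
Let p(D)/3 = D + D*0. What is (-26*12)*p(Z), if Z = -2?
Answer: 1872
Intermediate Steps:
p(D) = 3*D (p(D) = 3*(D + D*0) = 3*(D + 0) = 3*D)
(-26*12)*p(Z) = (-26*12)*(3*(-2)) = -312*(-6) = 1872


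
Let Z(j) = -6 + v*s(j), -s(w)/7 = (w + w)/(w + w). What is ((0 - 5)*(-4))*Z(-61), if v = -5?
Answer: 580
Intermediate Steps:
s(w) = -7 (s(w) = -7*(w + w)/(w + w) = -7*2*w/(2*w) = -7*2*w*1/(2*w) = -7*1 = -7)
Z(j) = 29 (Z(j) = -6 - 5*(-7) = -6 + 35 = 29)
((0 - 5)*(-4))*Z(-61) = ((0 - 5)*(-4))*29 = -5*(-4)*29 = 20*29 = 580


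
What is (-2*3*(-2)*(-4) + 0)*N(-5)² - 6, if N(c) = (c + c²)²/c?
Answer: -307206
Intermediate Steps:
N(c) = (c + c²)²/c
(-2*3*(-2)*(-4) + 0)*N(-5)² - 6 = (-2*3*(-2)*(-4) + 0)*(-5*(1 - 5)²)² - 6 = (-(-12)*(-4) + 0)*(-5*(-4)²)² - 6 = (-2*24 + 0)*(-5*16)² - 6 = (-48 + 0)*(-80)² - 6 = -48*6400 - 6 = -307200 - 6 = -307206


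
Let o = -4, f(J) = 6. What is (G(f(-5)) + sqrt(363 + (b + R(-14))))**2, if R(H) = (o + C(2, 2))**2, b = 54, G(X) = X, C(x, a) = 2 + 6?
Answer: (6 + sqrt(433))**2 ≈ 718.70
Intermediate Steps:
C(x, a) = 8
R(H) = 16 (R(H) = (-4 + 8)**2 = 4**2 = 16)
(G(f(-5)) + sqrt(363 + (b + R(-14))))**2 = (6 + sqrt(363 + (54 + 16)))**2 = (6 + sqrt(363 + 70))**2 = (6 + sqrt(433))**2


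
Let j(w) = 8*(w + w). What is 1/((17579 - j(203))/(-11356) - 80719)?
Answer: -668/53921135 ≈ -1.2388e-5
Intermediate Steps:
j(w) = 16*w (j(w) = 8*(2*w) = 16*w)
1/((17579 - j(203))/(-11356) - 80719) = 1/((17579 - 16*203)/(-11356) - 80719) = 1/((17579 - 1*3248)*(-1/11356) - 80719) = 1/((17579 - 3248)*(-1/11356) - 80719) = 1/(14331*(-1/11356) - 80719) = 1/(-843/668 - 80719) = 1/(-53921135/668) = -668/53921135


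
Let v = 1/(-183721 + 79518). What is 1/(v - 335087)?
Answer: -104203/34917070662 ≈ -2.9843e-6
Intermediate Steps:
v = -1/104203 (v = 1/(-104203) = -1/104203 ≈ -9.5967e-6)
1/(v - 335087) = 1/(-1/104203 - 335087) = 1/(-34917070662/104203) = -104203/34917070662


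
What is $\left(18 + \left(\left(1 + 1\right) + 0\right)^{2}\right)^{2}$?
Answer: $484$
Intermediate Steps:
$\left(18 + \left(\left(1 + 1\right) + 0\right)^{2}\right)^{2} = \left(18 + \left(2 + 0\right)^{2}\right)^{2} = \left(18 + 2^{2}\right)^{2} = \left(18 + 4\right)^{2} = 22^{2} = 484$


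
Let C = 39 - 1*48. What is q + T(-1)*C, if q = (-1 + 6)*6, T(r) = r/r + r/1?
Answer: 30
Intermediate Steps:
T(r) = 1 + r (T(r) = 1 + r*1 = 1 + r)
C = -9 (C = 39 - 48 = -9)
q = 30 (q = 5*6 = 30)
q + T(-1)*C = 30 + (1 - 1)*(-9) = 30 + 0*(-9) = 30 + 0 = 30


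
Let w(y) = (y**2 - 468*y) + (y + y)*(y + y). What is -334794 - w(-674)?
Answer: -2921606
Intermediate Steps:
w(y) = -468*y + 5*y**2 (w(y) = (y**2 - 468*y) + (2*y)*(2*y) = (y**2 - 468*y) + 4*y**2 = -468*y + 5*y**2)
-334794 - w(-674) = -334794 - (-674)*(-468 + 5*(-674)) = -334794 - (-674)*(-468 - 3370) = -334794 - (-674)*(-3838) = -334794 - 1*2586812 = -334794 - 2586812 = -2921606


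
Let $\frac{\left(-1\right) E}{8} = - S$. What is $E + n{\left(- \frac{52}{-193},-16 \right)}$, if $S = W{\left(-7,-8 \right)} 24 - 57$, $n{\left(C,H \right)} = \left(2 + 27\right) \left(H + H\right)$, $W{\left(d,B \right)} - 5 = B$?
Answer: $-1960$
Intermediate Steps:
$W{\left(d,B \right)} = 5 + B$
$n{\left(C,H \right)} = 58 H$ ($n{\left(C,H \right)} = 29 \cdot 2 H = 58 H$)
$S = -129$ ($S = \left(5 - 8\right) 24 - 57 = \left(-3\right) 24 - 57 = -72 - 57 = -129$)
$E = -1032$ ($E = - 8 \left(\left(-1\right) \left(-129\right)\right) = \left(-8\right) 129 = -1032$)
$E + n{\left(- \frac{52}{-193},-16 \right)} = -1032 + 58 \left(-16\right) = -1032 - 928 = -1960$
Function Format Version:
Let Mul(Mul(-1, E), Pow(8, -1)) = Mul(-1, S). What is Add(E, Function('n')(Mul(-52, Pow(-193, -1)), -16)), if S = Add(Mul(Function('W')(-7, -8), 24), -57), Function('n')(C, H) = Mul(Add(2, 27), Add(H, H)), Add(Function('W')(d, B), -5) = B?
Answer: -1960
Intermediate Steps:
Function('W')(d, B) = Add(5, B)
Function('n')(C, H) = Mul(58, H) (Function('n')(C, H) = Mul(29, Mul(2, H)) = Mul(58, H))
S = -129 (S = Add(Mul(Add(5, -8), 24), -57) = Add(Mul(-3, 24), -57) = Add(-72, -57) = -129)
E = -1032 (E = Mul(-8, Mul(-1, -129)) = Mul(-8, 129) = -1032)
Add(E, Function('n')(Mul(-52, Pow(-193, -1)), -16)) = Add(-1032, Mul(58, -16)) = Add(-1032, -928) = -1960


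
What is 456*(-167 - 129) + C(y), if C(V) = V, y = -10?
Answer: -134986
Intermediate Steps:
456*(-167 - 129) + C(y) = 456*(-167 - 129) - 10 = 456*(-296) - 10 = -134976 - 10 = -134986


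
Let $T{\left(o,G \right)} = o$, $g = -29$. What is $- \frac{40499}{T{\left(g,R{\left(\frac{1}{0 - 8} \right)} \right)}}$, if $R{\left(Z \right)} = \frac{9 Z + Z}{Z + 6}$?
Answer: $\frac{40499}{29} \approx 1396.5$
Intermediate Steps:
$R{\left(Z \right)} = \frac{10 Z}{6 + Z}$
$- \frac{40499}{T{\left(g,R{\left(\frac{1}{0 - 8} \right)} \right)}} = - \frac{40499}{-29} = \left(-40499\right) \left(- \frac{1}{29}\right) = \frac{40499}{29}$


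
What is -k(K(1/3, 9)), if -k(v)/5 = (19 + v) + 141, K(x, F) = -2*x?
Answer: 2390/3 ≈ 796.67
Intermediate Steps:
k(v) = -800 - 5*v (k(v) = -5*((19 + v) + 141) = -5*(160 + v) = -800 - 5*v)
-k(K(1/3, 9)) = -(-800 - (-10)/3) = -(-800 - 5*(-⅔)) = -(-800 + 10/3) = -1*(-2390/3) = 2390/3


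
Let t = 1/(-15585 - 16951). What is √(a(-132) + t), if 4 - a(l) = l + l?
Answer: √1447461402/2324 ≈ 16.371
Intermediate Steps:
a(l) = 4 - 2*l (a(l) = 4 - (l + l) = 4 - 2*l)
t = -1/32536 (t = 1/(-32536) = -1/32536 ≈ -3.0735e-5)
√(a(-132) + t) = √((4 - 2*(-132)) - 1/32536) = √((4 + 264) - 1/32536) = √(268 - 1/32536) = √(8719647/32536) = √1447461402/2324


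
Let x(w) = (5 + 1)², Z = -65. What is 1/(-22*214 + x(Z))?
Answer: -1/4672 ≈ -0.00021404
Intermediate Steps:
x(w) = 36 (x(w) = 6² = 36)
1/(-22*214 + x(Z)) = 1/(-22*214 + 36) = 1/(-4708 + 36) = 1/(-4672) = -1/4672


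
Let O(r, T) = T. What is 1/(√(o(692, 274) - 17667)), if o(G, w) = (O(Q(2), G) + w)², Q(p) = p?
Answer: √101721/305163 ≈ 0.0010451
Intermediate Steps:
o(G, w) = (G + w)²
1/(√(o(692, 274) - 17667)) = 1/(√((692 + 274)² - 17667)) = 1/(√(966² - 17667)) = 1/(√(933156 - 17667)) = 1/(√915489) = 1/(3*√101721) = √101721/305163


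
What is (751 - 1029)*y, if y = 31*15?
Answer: -129270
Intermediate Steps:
y = 465
(751 - 1029)*y = (751 - 1029)*465 = -278*465 = -129270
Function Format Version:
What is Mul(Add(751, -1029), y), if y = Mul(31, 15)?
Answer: -129270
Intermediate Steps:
y = 465
Mul(Add(751, -1029), y) = Mul(Add(751, -1029), 465) = Mul(-278, 465) = -129270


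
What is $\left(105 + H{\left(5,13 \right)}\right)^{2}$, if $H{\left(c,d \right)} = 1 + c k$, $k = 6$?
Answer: $18496$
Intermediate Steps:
$H{\left(c,d \right)} = 1 + 6 c$ ($H{\left(c,d \right)} = 1 + c 6 = 1 + 6 c$)
$\left(105 + H{\left(5,13 \right)}\right)^{2} = \left(105 + \left(1 + 6 \cdot 5\right)\right)^{2} = \left(105 + \left(1 + 30\right)\right)^{2} = \left(105 + 31\right)^{2} = 136^{2} = 18496$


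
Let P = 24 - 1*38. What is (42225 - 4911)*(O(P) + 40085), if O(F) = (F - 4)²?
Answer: 1507821426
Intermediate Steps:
P = -14 (P = 24 - 38 = -14)
O(F) = (-4 + F)²
(42225 - 4911)*(O(P) + 40085) = (42225 - 4911)*((-4 - 14)² + 40085) = 37314*((-18)² + 40085) = 37314*(324 + 40085) = 37314*40409 = 1507821426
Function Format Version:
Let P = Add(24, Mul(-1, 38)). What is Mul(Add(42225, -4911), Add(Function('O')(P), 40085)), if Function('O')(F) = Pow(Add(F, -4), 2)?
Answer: 1507821426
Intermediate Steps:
P = -14 (P = Add(24, -38) = -14)
Function('O')(F) = Pow(Add(-4, F), 2)
Mul(Add(42225, -4911), Add(Function('O')(P), 40085)) = Mul(Add(42225, -4911), Add(Pow(Add(-4, -14), 2), 40085)) = Mul(37314, Add(Pow(-18, 2), 40085)) = Mul(37314, Add(324, 40085)) = Mul(37314, 40409) = 1507821426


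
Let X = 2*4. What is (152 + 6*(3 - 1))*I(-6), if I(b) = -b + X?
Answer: 2296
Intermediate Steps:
X = 8
I(b) = 8 - b (I(b) = -b + 8 = 8 - b)
(152 + 6*(3 - 1))*I(-6) = (152 + 6*(3 - 1))*(8 - 1*(-6)) = (152 + 6*2)*(8 + 6) = (152 + 12)*14 = 164*14 = 2296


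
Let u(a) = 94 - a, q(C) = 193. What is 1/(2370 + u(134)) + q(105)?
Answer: 449691/2330 ≈ 193.00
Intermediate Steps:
1/(2370 + u(134)) + q(105) = 1/(2370 + (94 - 1*134)) + 193 = 1/(2370 + (94 - 134)) + 193 = 1/(2370 - 40) + 193 = 1/2330 + 193 = 449691/2330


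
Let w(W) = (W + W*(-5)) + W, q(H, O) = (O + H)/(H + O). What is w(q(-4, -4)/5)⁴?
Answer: 81/625 ≈ 0.12960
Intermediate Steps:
q(H, O) = 1 (q(H, O) = (H + O)/(H + O) = 1)
w(W) = -3*W (w(W) = (W - 5*W) + W = -4*W + W = -3*W)
w(q(-4, -4)/5)⁴ = (-3/5)⁴ = (-3*⅕)⁴ = (-⅗)⁴ = 81/625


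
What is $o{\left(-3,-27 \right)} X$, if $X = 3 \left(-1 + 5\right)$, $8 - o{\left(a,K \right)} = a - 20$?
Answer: $372$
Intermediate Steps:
$o{\left(a,K \right)} = 28 - a$ ($o{\left(a,K \right)} = 8 - \left(a - 20\right) = 8 - \left(-20 + a\right) = 28 - a$)
$X = 12$ ($X = 3 \cdot 4 = 12$)
$o{\left(-3,-27 \right)} X = \left(28 - -3\right) 12 = \left(28 + 3\right) 12 = 31 \cdot 12 = 372$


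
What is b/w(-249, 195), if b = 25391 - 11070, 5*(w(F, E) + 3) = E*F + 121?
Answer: -71605/48449 ≈ -1.4779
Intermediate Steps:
w(F, E) = 106/5 + E*F/5 (w(F, E) = -3 + (E*F + 121)/5 = -3 + (121 + E*F)/5 = -3 + (121/5 + E*F/5) = 106/5 + E*F/5)
b = 14321
b/w(-249, 195) = 14321/(106/5 + (⅕)*195*(-249)) = 14321/(106/5 - 9711) = 14321/(-48449/5) = 14321*(-5/48449) = -71605/48449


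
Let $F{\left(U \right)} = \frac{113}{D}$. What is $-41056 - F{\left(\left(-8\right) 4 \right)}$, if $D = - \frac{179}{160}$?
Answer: $- \frac{7330944}{179} \approx -40955.0$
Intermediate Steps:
$D = - \frac{179}{160}$ ($D = \left(-179\right) \frac{1}{160} = - \frac{179}{160} \approx -1.1187$)
$F{\left(U \right)} = - \frac{18080}{179}$ ($F{\left(U \right)} = \frac{113}{- \frac{179}{160}} = 113 \left(- \frac{160}{179}\right) = - \frac{18080}{179}$)
$-41056 - F{\left(\left(-8\right) 4 \right)} = -41056 - - \frac{18080}{179} = -41056 + \frac{18080}{179} = - \frac{7330944}{179}$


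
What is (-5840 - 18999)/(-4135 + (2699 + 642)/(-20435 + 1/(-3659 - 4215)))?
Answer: 3996724039249/665369271819 ≈ 6.0068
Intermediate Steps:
(-5840 - 18999)/(-4135 + (2699 + 642)/(-20435 + 1/(-3659 - 4215))) = -24839/(-4135 + 3341/(-20435 + 1/(-7874))) = -24839/(-4135 + 3341/(-20435 - 1/7874)) = -24839/(-4135 + 3341/(-160905191/7874)) = -24839/(-4135 + 3341*(-7874/160905191)) = -24839/(-4135 - 26307034/160905191) = -24839/(-665369271819/160905191) = -24839*(-160905191/665369271819) = 3996724039249/665369271819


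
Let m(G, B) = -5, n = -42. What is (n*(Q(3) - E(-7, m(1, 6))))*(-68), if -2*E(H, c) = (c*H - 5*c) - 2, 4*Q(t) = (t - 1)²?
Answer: 85680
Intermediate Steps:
Q(t) = (-1 + t)²/4 (Q(t) = (t - 1)²/4 = (-1 + t)²/4)
E(H, c) = 1 + 5*c/2 - H*c/2 (E(H, c) = -((c*H - 5*c) - 2)/2 = -((H*c - 5*c) - 2)/2 = -((-5*c + H*c) - 2)/2 = -(-2 - 5*c + H*c)/2 = 1 + 5*c/2 - H*c/2)
(n*(Q(3) - E(-7, m(1, 6))))*(-68) = -42*((-1 + 3)²/4 - (1 + (5/2)*(-5) - ½*(-7)*(-5)))*(-68) = -42*((¼)*2² - (1 - 25/2 - 35/2))*(-68) = -42*((¼)*4 - 1*(-29))*(-68) = -42*(1 + 29)*(-68) = -42*30*(-68) = -1260*(-68) = 85680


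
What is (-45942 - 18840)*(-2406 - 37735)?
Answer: 2600414262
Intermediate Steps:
(-45942 - 18840)*(-2406 - 37735) = -64782*(-40141) = 2600414262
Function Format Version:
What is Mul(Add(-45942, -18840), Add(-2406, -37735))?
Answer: 2600414262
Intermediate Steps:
Mul(Add(-45942, -18840), Add(-2406, -37735)) = Mul(-64782, -40141) = 2600414262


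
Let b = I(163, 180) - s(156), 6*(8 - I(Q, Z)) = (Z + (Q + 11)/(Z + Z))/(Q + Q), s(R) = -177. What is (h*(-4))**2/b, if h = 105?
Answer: 20702304000/21700771 ≈ 953.99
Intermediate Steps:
I(Q, Z) = 8 - (Z + (11 + Q)/(2*Z))/(12*Q) (I(Q, Z) = 8 - (Z + (Q + 11)/(Z + Z))/(6*(Q + Q)) = 8 - (Z + (11 + Q)/((2*Z)))/(6*(2*Q)) = 8 - (Z + (11 + Q)*(1/(2*Z)))*1/(2*Q)/6 = 8 - (Z + (11 + Q)/(2*Z))*1/(2*Q)/6 = 8 - (Z + (11 + Q)/(2*Z))/(12*Q))
b = 21700771/117360 (b = (1/24)*(-11 - 1*163 - 2*180**2 + 192*163*180)/(163*180) - 1*(-177) = (1/24)*(1/163)*(1/180)*(-11 - 163 - 2*32400 + 5633280) + 177 = (1/24)*(1/163)*(1/180)*(-11 - 163 - 64800 + 5633280) + 177 = (1/24)*(1/163)*(1/180)*5568306 + 177 = 928051/117360 + 177 = 21700771/117360 ≈ 184.91)
(h*(-4))**2/b = (105*(-4))**2/(21700771/117360) = (-420)**2*(117360/21700771) = 176400*(117360/21700771) = 20702304000/21700771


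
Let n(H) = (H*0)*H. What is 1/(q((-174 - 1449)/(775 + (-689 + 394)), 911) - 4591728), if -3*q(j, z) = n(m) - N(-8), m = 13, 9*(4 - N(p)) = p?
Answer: -27/123976612 ≈ -2.1778e-7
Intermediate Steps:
N(p) = 4 - p/9
n(H) = 0 (n(H) = 0*H = 0)
q(j, z) = 44/27 (q(j, z) = -(0 - (4 - ⅑*(-8)))/3 = -(0 - (4 + 8/9))/3 = -(0 - 1*44/9)/3 = -(0 - 44/9)/3 = -⅓*(-44/9) = 44/27)
1/(q((-174 - 1449)/(775 + (-689 + 394)), 911) - 4591728) = 1/(44/27 - 4591728) = 1/(-123976612/27) = -27/123976612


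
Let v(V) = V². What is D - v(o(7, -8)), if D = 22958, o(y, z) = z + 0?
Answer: 22894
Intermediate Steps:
o(y, z) = z
D - v(o(7, -8)) = 22958 - 1*(-8)² = 22958 - 1*64 = 22958 - 64 = 22894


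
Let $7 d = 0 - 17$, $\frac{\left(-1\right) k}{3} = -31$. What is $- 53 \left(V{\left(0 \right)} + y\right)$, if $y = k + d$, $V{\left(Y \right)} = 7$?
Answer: $- \frac{36199}{7} \approx -5171.3$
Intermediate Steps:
$k = 93$ ($k = \left(-3\right) \left(-31\right) = 93$)
$d = - \frac{17}{7}$ ($d = \frac{0 - 17}{7} = \frac{1}{7} \left(-17\right) = - \frac{17}{7} \approx -2.4286$)
$y = \frac{634}{7}$ ($y = 93 - \frac{17}{7} = \frac{634}{7} \approx 90.571$)
$- 53 \left(V{\left(0 \right)} + y\right) = - 53 \left(7 + \frac{634}{7}\right) = \left(-53\right) \frac{683}{7} = - \frac{36199}{7}$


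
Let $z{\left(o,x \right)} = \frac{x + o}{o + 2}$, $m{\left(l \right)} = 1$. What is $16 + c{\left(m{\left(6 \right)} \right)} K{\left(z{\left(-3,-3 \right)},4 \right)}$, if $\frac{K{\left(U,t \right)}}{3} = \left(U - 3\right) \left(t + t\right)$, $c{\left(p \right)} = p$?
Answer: $88$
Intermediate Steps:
$z{\left(o,x \right)} = \frac{o + x}{2 + o}$
$K{\left(U,t \right)} = 6 t \left(-3 + U\right)$ ($K{\left(U,t \right)} = 3 \left(U - 3\right) \left(t + t\right) = 3 \left(-3 + U\right) 2 t = 3 \cdot 2 t \left(-3 + U\right) = 6 t \left(-3 + U\right)$)
$16 + c{\left(m{\left(6 \right)} \right)} K{\left(z{\left(-3,-3 \right)},4 \right)} = 16 + 1 \cdot 6 \cdot 4 \left(-3 + \frac{-3 - 3}{2 - 3}\right) = 16 + 1 \cdot 6 \cdot 4 \left(-3 + \frac{1}{-1} \left(-6\right)\right) = 16 + 1 \cdot 6 \cdot 4 \left(-3 - -6\right) = 16 + 1 \cdot 6 \cdot 4 \left(-3 + 6\right) = 16 + 1 \cdot 6 \cdot 4 \cdot 3 = 16 + 1 \cdot 72 = 16 + 72 = 88$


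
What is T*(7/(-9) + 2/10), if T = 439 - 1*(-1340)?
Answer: -15418/15 ≈ -1027.9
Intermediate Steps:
T = 1779 (T = 439 + 1340 = 1779)
T*(7/(-9) + 2/10) = 1779*(7/(-9) + 2/10) = 1779*(7*(-⅑) + 2*(⅒)) = 1779*(-7/9 + ⅕) = 1779*(-26/45) = -15418/15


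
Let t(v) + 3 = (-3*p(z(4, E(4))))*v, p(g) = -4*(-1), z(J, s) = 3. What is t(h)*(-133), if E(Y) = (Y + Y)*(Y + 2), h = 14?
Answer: 22743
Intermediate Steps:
E(Y) = 2*Y*(2 + Y) (E(Y) = (2*Y)*(2 + Y) = 2*Y*(2 + Y))
p(g) = 4
t(v) = -3 - 12*v (t(v) = -3 + (-3*4)*v = -3 - 12*v)
t(h)*(-133) = (-3 - 12*14)*(-133) = (-3 - 168)*(-133) = -171*(-133) = 22743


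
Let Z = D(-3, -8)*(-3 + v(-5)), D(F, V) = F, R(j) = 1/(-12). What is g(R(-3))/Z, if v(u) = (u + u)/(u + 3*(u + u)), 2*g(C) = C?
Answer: -7/1368 ≈ -0.0051170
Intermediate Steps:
R(j) = -1/12
g(C) = C/2
v(u) = 2/7 (v(u) = (2*u)/(u + 3*(2*u)) = (2*u)/(u + 6*u) = (2*u)/((7*u)) = (2*u)*(1/(7*u)) = 2/7)
Z = 57/7 (Z = -3*(-3 + 2/7) = -3*(-19/7) = 57/7 ≈ 8.1429)
g(R(-3))/Z = ((½)*(-1/12))/(57/7) = -1/24*7/57 = -7/1368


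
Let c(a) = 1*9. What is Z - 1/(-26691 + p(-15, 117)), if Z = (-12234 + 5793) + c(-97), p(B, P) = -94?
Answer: -172281119/26785 ≈ -6432.0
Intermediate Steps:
c(a) = 9
Z = -6432 (Z = (-12234 + 5793) + 9 = -6441 + 9 = -6432)
Z - 1/(-26691 + p(-15, 117)) = -6432 - 1/(-26691 - 94) = -6432 - 1/(-26785) = -6432 - 1*(-1/26785) = -6432 + 1/26785 = -172281119/26785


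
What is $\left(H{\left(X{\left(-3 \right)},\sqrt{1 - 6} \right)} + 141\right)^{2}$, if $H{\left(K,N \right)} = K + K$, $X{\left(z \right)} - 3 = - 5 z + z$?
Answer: $29241$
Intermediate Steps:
$X{\left(z \right)} = 3 - 4 z$ ($X{\left(z \right)} = 3 + \left(- 5 z + z\right) = 3 - 4 z$)
$H{\left(K,N \right)} = 2 K$
$\left(H{\left(X{\left(-3 \right)},\sqrt{1 - 6} \right)} + 141\right)^{2} = \left(2 \left(3 - -12\right) + 141\right)^{2} = \left(2 \left(3 + 12\right) + 141\right)^{2} = \left(2 \cdot 15 + 141\right)^{2} = \left(30 + 141\right)^{2} = 171^{2} = 29241$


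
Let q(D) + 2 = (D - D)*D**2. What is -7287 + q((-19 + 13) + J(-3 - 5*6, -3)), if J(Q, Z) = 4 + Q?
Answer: -7289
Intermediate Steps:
q(D) = -2 (q(D) = -2 + (D - D)*D**2 = -2 + 0*D**2 = -2 + 0 = -2)
-7287 + q((-19 + 13) + J(-3 - 5*6, -3)) = -7287 - 2 = -7289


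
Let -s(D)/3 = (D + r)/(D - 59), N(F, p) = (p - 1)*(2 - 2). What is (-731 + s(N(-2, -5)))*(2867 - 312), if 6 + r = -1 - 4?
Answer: -110278910/59 ≈ -1.8691e+6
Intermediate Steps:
r = -11 (r = -6 + (-1 - 4) = -6 - 5 = -11)
N(F, p) = 0 (N(F, p) = (-1 + p)*0 = 0)
s(D) = -3*(-11 + D)/(-59 + D) (s(D) = -3*(D - 11)/(D - 59) = -3*(-11 + D)/(-59 + D))
(-731 + s(N(-2, -5)))*(2867 - 312) = (-731 + 3*(11 - 1*0)/(-59 + 0))*(2867 - 312) = (-731 + 3*(11 + 0)/(-59))*2555 = (-731 + 3*(-1/59)*11)*2555 = (-731 - 33/59)*2555 = -43162/59*2555 = -110278910/59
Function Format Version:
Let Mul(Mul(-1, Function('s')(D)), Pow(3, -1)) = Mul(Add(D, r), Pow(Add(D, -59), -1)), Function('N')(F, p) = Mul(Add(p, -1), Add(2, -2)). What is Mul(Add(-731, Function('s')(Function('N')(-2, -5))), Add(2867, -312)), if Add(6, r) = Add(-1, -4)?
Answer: Rational(-110278910, 59) ≈ -1.8691e+6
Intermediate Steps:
r = -11 (r = Add(-6, Add(-1, -4)) = Add(-6, -5) = -11)
Function('N')(F, p) = 0 (Function('N')(F, p) = Mul(Add(-1, p), 0) = 0)
Function('s')(D) = Mul(-3, Pow(Add(-59, D), -1), Add(-11, D)) (Function('s')(D) = Mul(-3, Mul(Add(D, -11), Pow(Add(D, -59), -1))) = Mul(-3, Mul(Add(-11, D), Pow(Add(-59, D), -1))) = Mul(-3, Mul(Pow(Add(-59, D), -1), Add(-11, D))) = Mul(-3, Pow(Add(-59, D), -1), Add(-11, D)))
Mul(Add(-731, Function('s')(Function('N')(-2, -5))), Add(2867, -312)) = Mul(Add(-731, Mul(3, Pow(Add(-59, 0), -1), Add(11, Mul(-1, 0)))), Add(2867, -312)) = Mul(Add(-731, Mul(3, Pow(-59, -1), Add(11, 0))), 2555) = Mul(Add(-731, Mul(3, Rational(-1, 59), 11)), 2555) = Mul(Add(-731, Rational(-33, 59)), 2555) = Mul(Rational(-43162, 59), 2555) = Rational(-110278910, 59)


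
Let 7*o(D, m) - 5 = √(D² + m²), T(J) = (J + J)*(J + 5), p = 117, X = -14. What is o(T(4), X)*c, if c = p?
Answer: 585/7 + 234*√1345/7 ≈ 1309.5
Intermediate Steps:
T(J) = 2*J*(5 + J) (T(J) = (2*J)*(5 + J) = 2*J*(5 + J))
c = 117
o(D, m) = 5/7 + √(D² + m²)/7
o(T(4), X)*c = (5/7 + √((2*4*(5 + 4))² + (-14)²)/7)*117 = (5/7 + √((2*4*9)² + 196)/7)*117 = (5/7 + √(72² + 196)/7)*117 = (5/7 + √(5184 + 196)/7)*117 = (5/7 + √5380/7)*117 = (5/7 + (2*√1345)/7)*117 = (5/7 + 2*√1345/7)*117 = 585/7 + 234*√1345/7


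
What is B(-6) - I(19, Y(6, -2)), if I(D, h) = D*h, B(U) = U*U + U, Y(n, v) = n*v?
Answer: 258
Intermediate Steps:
B(U) = U + U**2 (B(U) = U**2 + U = U + U**2)
B(-6) - I(19, Y(6, -2)) = -6*(1 - 6) - 19*6*(-2) = -6*(-5) - 19*(-12) = 30 - 1*(-228) = 30 + 228 = 258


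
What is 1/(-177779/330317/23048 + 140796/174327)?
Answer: 442392313465544/357289847649401 ≈ 1.2382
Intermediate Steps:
1/(-177779/330317/23048 + 140796/174327) = 1/(-177779*1/330317*(1/23048) + 140796*(1/174327)) = 1/(-177779/330317*1/23048 + 46932/58109) = 1/(-177779/7613146216 + 46932/58109) = 1/(357289847649401/442392313465544) = 442392313465544/357289847649401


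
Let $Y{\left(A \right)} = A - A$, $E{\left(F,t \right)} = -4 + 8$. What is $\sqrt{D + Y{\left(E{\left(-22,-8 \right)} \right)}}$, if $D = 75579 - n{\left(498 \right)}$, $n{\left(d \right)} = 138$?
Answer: $\sqrt{75441} \approx 274.67$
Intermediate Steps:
$E{\left(F,t \right)} = 4$
$Y{\left(A \right)} = 0$
$D = 75441$ ($D = 75579 - 138 = 75441$)
$\sqrt{D + Y{\left(E{\left(-22,-8 \right)} \right)}} = \sqrt{75441 + 0} = \sqrt{75441}$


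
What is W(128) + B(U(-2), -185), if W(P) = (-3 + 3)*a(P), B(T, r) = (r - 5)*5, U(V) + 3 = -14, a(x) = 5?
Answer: -950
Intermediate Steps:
U(V) = -17 (U(V) = -3 - 14 = -17)
B(T, r) = -25 + 5*r (B(T, r) = (-5 + r)*5 = -25 + 5*r)
W(P) = 0 (W(P) = (-3 + 3)*5 = 0*5 = 0)
W(128) + B(U(-2), -185) = 0 + (-25 + 5*(-185)) = 0 + (-25 - 925) = 0 - 950 = -950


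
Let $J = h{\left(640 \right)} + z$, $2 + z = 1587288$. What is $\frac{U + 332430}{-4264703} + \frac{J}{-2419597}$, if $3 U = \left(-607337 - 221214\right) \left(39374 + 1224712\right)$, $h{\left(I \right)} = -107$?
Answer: $\frac{844721905122062267}{10318862584691} \approx 81862.0$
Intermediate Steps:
$z = 1587286$ ($z = -2 + 1587288 = 1587286$)
$U = -349119906462$ ($U = \frac{\left(-607337 - 221214\right) \left(39374 + 1224712\right)}{3} = \frac{\left(-828551\right) 1264086}{3} = \frac{1}{3} \left(-1047359719386\right) = -349119906462$)
$J = 1587179$ ($J = -107 + 1587286 = 1587179$)
$\frac{U + 332430}{-4264703} + \frac{J}{-2419597} = \frac{-349119906462 + 332430}{-4264703} + \frac{1587179}{-2419597} = \left(-349119574032\right) \left(- \frac{1}{4264703}\right) + 1587179 \left(- \frac{1}{2419597}\right) = \frac{349119574032}{4264703} - \frac{1587179}{2419597} = \frac{844721905122062267}{10318862584691}$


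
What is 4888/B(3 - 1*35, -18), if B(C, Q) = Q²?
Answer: 1222/81 ≈ 15.086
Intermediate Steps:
4888/B(3 - 1*35, -18) = 4888/((-18)²) = 4888/324 = 4888*(1/324) = 1222/81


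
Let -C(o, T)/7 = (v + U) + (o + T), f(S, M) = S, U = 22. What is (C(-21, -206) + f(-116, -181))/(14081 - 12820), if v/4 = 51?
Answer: -109/1261 ≈ -0.086439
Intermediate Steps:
v = 204 (v = 4*51 = 204)
C(o, T) = -1582 - 7*T - 7*o (C(o, T) = -7*((204 + 22) + (o + T)) = -7*(226 + (T + o)) = -7*(226 + T + o) = -1582 - 7*T - 7*o)
(C(-21, -206) + f(-116, -181))/(14081 - 12820) = ((-1582 - 7*(-206) - 7*(-21)) - 116)/(14081 - 12820) = ((-1582 + 1442 + 147) - 116)/1261 = (7 - 116)*(1/1261) = -109*1/1261 = -109/1261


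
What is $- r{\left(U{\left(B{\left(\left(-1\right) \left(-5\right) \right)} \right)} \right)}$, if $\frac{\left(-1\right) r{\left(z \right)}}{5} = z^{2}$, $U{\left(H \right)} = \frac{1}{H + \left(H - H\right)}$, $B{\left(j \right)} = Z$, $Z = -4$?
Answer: $\frac{5}{16} \approx 0.3125$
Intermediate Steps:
$B{\left(j \right)} = -4$
$U{\left(H \right)} = \frac{1}{H}$ ($U{\left(H \right)} = \frac{1}{H + 0} = \frac{1}{H}$)
$r{\left(z \right)} = - 5 z^{2}$
$- r{\left(U{\left(B{\left(\left(-1\right) \left(-5\right) \right)} \right)} \right)} = - \left(-5\right) \left(\frac{1}{-4}\right)^{2} = - \left(-5\right) \left(- \frac{1}{4}\right)^{2} = - \frac{-5}{16} = \left(-1\right) \left(- \frac{5}{16}\right) = \frac{5}{16}$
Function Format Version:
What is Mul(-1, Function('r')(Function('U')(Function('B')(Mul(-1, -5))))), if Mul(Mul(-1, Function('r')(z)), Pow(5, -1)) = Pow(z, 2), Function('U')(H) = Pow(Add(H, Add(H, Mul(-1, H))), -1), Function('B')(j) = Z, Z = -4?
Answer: Rational(5, 16) ≈ 0.31250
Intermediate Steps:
Function('B')(j) = -4
Function('U')(H) = Pow(H, -1) (Function('U')(H) = Pow(Add(H, 0), -1) = Pow(H, -1))
Function('r')(z) = Mul(-5, Pow(z, 2))
Mul(-1, Function('r')(Function('U')(Function('B')(Mul(-1, -5))))) = Mul(-1, Mul(-5, Pow(Pow(-4, -1), 2))) = Mul(-1, Mul(-5, Pow(Rational(-1, 4), 2))) = Mul(-1, Mul(-5, Rational(1, 16))) = Mul(-1, Rational(-5, 16)) = Rational(5, 16)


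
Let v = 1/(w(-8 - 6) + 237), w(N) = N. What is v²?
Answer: 1/49729 ≈ 2.0109e-5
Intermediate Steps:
v = 1/223 (v = 1/((-8 - 6) + 237) = 1/(-14 + 237) = 1/223 ≈ 0.0044843)
v² = (1/223)² = 1/49729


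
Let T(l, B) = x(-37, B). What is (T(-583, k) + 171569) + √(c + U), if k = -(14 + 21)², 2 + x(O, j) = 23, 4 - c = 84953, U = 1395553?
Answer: 171590 + 2*√327651 ≈ 1.7273e+5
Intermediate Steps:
c = -84949 (c = 4 - 1*84953 = 4 - 84953 = -84949)
x(O, j) = 21 (x(O, j) = -2 + 23 = 21)
k = -1225 (k = -1*35² = -1*1225 = -1225)
T(l, B) = 21
(T(-583, k) + 171569) + √(c + U) = (21 + 171569) + √(-84949 + 1395553) = 171590 + √1310604 = 171590 + 2*√327651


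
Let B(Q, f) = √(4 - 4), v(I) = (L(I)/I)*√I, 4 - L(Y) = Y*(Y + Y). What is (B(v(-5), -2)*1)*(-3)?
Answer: 0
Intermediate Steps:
L(Y) = 4 - 2*Y² (L(Y) = 4 - Y*(Y + Y) = 4 - Y*2*Y = 4 - 2*Y²)
v(I) = (4 - 2*I²)/√I (v(I) = ((4 - 2*I²)/I)*√I = (4 - 2*I²)/√I)
B(Q, f) = 0 (B(Q, f) = √0 = 0)
(B(v(-5), -2)*1)*(-3) = (0*1)*(-3) = 0*(-3) = 0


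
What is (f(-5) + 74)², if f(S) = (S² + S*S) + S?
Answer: 14161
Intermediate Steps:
f(S) = S + 2*S² (f(S) = (S² + S²) + S = 2*S² + S = S + 2*S²)
(f(-5) + 74)² = (-5*(1 + 2*(-5)) + 74)² = (-5*(1 - 10) + 74)² = (-5*(-9) + 74)² = (45 + 74)² = 119² = 14161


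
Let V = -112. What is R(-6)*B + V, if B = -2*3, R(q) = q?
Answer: -76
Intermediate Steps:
B = -6
R(-6)*B + V = -6*(-6) - 112 = 36 - 112 = -76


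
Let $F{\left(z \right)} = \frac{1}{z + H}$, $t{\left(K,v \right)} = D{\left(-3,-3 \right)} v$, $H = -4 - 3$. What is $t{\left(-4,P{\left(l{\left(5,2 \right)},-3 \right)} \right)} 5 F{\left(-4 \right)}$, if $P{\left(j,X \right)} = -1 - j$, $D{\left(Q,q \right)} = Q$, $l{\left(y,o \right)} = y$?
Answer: $- \frac{90}{11} \approx -8.1818$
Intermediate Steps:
$H = -7$ ($H = -4 - 3 = -7$)
$t{\left(K,v \right)} = - 3 v$
$F{\left(z \right)} = \frac{1}{-7 + z}$ ($F{\left(z \right)} = \frac{1}{z - 7} = \frac{1}{-7 + z}$)
$t{\left(-4,P{\left(l{\left(5,2 \right)},-3 \right)} \right)} 5 F{\left(-4 \right)} = \frac{- 3 \left(-1 - 5\right) 5}{-7 - 4} = \frac{- 3 \left(-1 - 5\right) 5}{-11} = \left(-3\right) \left(-6\right) 5 \left(- \frac{1}{11}\right) = 18 \cdot 5 \left(- \frac{1}{11}\right) = 90 \left(- \frac{1}{11}\right) = - \frac{90}{11}$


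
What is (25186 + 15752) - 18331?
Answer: 22607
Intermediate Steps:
(25186 + 15752) - 18331 = 40938 - 18331 = 22607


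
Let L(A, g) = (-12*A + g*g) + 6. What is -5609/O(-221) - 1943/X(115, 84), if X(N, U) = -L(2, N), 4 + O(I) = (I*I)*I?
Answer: 21046557758/142554575055 ≈ 0.14764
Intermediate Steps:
L(A, g) = 6 + g² - 12*A (L(A, g) = (-12*A + g²) + 6 = (g² - 12*A) + 6 = 6 + g² - 12*A)
O(I) = -4 + I³ (O(I) = -4 + (I*I)*I = -4 + I²*I = -4 + I³)
X(N, U) = 18 - N² (X(N, U) = -(6 + N² - 12*2) = -(6 + N² - 24) = -(-18 + N²) = 18 - N²)
-5609/O(-221) - 1943/X(115, 84) = -5609/(-4 + (-221)³) - 1943/(18 - 1*115²) = -5609/(-4 - 10793861) - 1943/(18 - 1*13225) = -5609/(-10793865) - 1943/(18 - 13225) = -5609*(-1/10793865) - 1943/(-13207) = 5609/10793865 - 1943*(-1/13207) = 5609/10793865 + 1943/13207 = 21046557758/142554575055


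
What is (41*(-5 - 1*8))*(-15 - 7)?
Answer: 11726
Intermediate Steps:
(41*(-5 - 1*8))*(-15 - 7) = (41*(-5 - 8))*(-22) = (41*(-13))*(-22) = -533*(-22) = 11726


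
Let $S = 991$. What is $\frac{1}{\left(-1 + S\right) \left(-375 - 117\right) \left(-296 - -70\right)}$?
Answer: $\frac{1}{110080080} \approx 9.0843 \cdot 10^{-9}$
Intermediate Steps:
$\frac{1}{\left(-1 + S\right) \left(-375 - 117\right) \left(-296 - -70\right)} = \frac{1}{\left(-1 + 991\right) \left(-375 - 117\right) \left(-296 - -70\right)} = \frac{1}{990 \left(- 492 \left(-296 + \left(80 - 10\right)\right)\right)} = \frac{1}{990 \left(- 492 \left(-296 + 70\right)\right)} = \frac{1}{990 \left(\left(-492\right) \left(-226\right)\right)} = \frac{1}{990 \cdot 111192} = \frac{1}{990} \cdot \frac{1}{111192} = \frac{1}{110080080}$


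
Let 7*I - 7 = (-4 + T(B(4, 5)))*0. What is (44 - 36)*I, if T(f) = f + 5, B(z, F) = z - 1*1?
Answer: 8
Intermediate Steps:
B(z, F) = -1 + z (B(z, F) = z - 1 = -1 + z)
T(f) = 5 + f
I = 1 (I = 1 + ((-4 + (5 + (-1 + 4)))*0)/7 = 1 + ((-4 + (5 + 3))*0)/7 = 1 + ((-4 + 8)*0)/7 = 1 + (4*0)/7 = 1 + (⅐)*0 = 1 + 0 = 1)
(44 - 36)*I = (44 - 36)*1 = 8*1 = 8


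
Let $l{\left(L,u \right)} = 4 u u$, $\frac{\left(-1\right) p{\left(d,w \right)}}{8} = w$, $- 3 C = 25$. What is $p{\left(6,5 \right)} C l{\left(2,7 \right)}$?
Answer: $\frac{196000}{3} \approx 65333.0$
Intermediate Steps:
$C = - \frac{25}{3}$ ($C = \left(- \frac{1}{3}\right) 25 = - \frac{25}{3} \approx -8.3333$)
$p{\left(d,w \right)} = - 8 w$
$l{\left(L,u \right)} = 4 u^{2}$
$p{\left(6,5 \right)} C l{\left(2,7 \right)} = \left(-8\right) 5 \left(- \frac{25}{3}\right) 4 \cdot 7^{2} = \left(-40\right) \left(- \frac{25}{3}\right) 4 \cdot 49 = \frac{1000}{3} \cdot 196 = \frac{196000}{3}$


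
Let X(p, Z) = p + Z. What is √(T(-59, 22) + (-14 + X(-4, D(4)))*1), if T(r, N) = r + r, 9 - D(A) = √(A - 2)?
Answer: √(-127 - √2) ≈ 11.332*I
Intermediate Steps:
D(A) = 9 - √(-2 + A) (D(A) = 9 - √(A - 2) = 9 - √(-2 + A))
T(r, N) = 2*r
X(p, Z) = Z + p
√(T(-59, 22) + (-14 + X(-4, D(4)))*1) = √(2*(-59) + (-14 + ((9 - √(-2 + 4)) - 4))*1) = √(-118 + (-14 + ((9 - √2) - 4))*1) = √(-118 + (-14 + (5 - √2))*1) = √(-118 + (-9 - √2)*1) = √(-118 + (-9 - √2)) = √(-127 - √2)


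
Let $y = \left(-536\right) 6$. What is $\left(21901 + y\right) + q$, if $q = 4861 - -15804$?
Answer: $39350$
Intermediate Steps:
$q = 20665$ ($q = 4861 + 15804 = 20665$)
$y = -3216$
$\left(21901 + y\right) + q = \left(21901 - 3216\right) + 20665 = 18685 + 20665 = 39350$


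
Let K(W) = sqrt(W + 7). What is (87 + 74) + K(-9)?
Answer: 161 + I*sqrt(2) ≈ 161.0 + 1.4142*I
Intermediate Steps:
K(W) = sqrt(7 + W)
(87 + 74) + K(-9) = (87 + 74) + sqrt(7 - 9) = 161 + sqrt(-2) = 161 + I*sqrt(2)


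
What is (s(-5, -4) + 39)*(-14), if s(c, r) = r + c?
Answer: -420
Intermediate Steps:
s(c, r) = c + r
(s(-5, -4) + 39)*(-14) = ((-5 - 4) + 39)*(-14) = (-9 + 39)*(-14) = 30*(-14) = -420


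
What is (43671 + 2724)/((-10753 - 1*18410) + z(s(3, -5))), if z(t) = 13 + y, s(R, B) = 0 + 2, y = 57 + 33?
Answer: -9279/5812 ≈ -1.5965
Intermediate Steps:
y = 90
s(R, B) = 2
z(t) = 103 (z(t) = 13 + 90 = 103)
(43671 + 2724)/((-10753 - 1*18410) + z(s(3, -5))) = (43671 + 2724)/((-10753 - 1*18410) + 103) = 46395/((-10753 - 18410) + 103) = 46395/(-29163 + 103) = 46395/(-29060) = 46395*(-1/29060) = -9279/5812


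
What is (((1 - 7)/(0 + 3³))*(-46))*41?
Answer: 3772/9 ≈ 419.11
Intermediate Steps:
(((1 - 7)/(0 + 3³))*(-46))*41 = (-6/(0 + 27)*(-46))*41 = (-6/27*(-46))*41 = (-6*1/27*(-46))*41 = -2/9*(-46)*41 = (92/9)*41 = 3772/9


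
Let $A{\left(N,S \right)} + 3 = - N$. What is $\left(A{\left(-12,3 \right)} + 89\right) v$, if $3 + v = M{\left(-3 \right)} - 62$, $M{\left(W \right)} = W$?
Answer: $-6664$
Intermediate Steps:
$A{\left(N,S \right)} = -3 - N$
$v = -68$ ($v = -3 - 65 = -68$)
$\left(A{\left(-12,3 \right)} + 89\right) v = \left(\left(-3 - -12\right) + 89\right) \left(-68\right) = \left(\left(-3 + 12\right) + 89\right) \left(-68\right) = \left(9 + 89\right) \left(-68\right) = 98 \left(-68\right) = -6664$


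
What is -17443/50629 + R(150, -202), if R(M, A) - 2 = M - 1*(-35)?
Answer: 9450180/50629 ≈ 186.66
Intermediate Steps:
R(M, A) = 37 + M (R(M, A) = 2 + (M - 1*(-35)) = 2 + (M + 35) = 2 + (35 + M) = 37 + M)
-17443/50629 + R(150, -202) = -17443/50629 + (37 + 150) = -17443*1/50629 + 187 = -17443/50629 + 187 = 9450180/50629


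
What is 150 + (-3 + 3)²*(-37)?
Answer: 150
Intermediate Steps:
150 + (-3 + 3)²*(-37) = 150 + 0²*(-37) = 150 + 0*(-37) = 150 + 0 = 150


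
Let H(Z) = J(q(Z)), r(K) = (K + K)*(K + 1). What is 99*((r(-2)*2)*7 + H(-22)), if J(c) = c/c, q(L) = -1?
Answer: 5643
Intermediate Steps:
r(K) = 2*K*(1 + K) (r(K) = (2*K)*(1 + K) = 2*K*(1 + K))
J(c) = 1
H(Z) = 1
99*((r(-2)*2)*7 + H(-22)) = 99*(((2*(-2)*(1 - 2))*2)*7 + 1) = 99*(((2*(-2)*(-1))*2)*7 + 1) = 99*((4*2)*7 + 1) = 99*(8*7 + 1) = 99*(56 + 1) = 99*57 = 5643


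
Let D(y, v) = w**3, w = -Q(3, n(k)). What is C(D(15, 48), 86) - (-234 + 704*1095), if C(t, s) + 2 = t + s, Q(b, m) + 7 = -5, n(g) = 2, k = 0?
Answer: -768834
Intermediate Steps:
Q(b, m) = -12 (Q(b, m) = -7 - 5 = -12)
w = 12 (w = -1*(-12) = 12)
D(y, v) = 1728 (D(y, v) = 12**3 = 1728)
C(t, s) = -2 + s + t (C(t, s) = -2 + (t + s) = -2 + (s + t) = -2 + s + t)
C(D(15, 48), 86) - (-234 + 704*1095) = (-2 + 86 + 1728) - (-234 + 704*1095) = 1812 - (-234 + 770880) = 1812 - 1*770646 = 1812 - 770646 = -768834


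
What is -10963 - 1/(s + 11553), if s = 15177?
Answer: -293040991/26730 ≈ -10963.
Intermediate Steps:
-10963 - 1/(s + 11553) = -10963 - 1/(15177 + 11553) = -10963 - 1/26730 = -293040991/26730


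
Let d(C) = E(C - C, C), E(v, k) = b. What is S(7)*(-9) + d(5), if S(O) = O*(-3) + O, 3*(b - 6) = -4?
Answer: 392/3 ≈ 130.67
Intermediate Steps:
b = 14/3 (b = 6 + (1/3)*(-4) = 6 - 4/3 = 14/3 ≈ 4.6667)
E(v, k) = 14/3
d(C) = 14/3
S(O) = -2*O (S(O) = -3*O + O = -2*O)
S(7)*(-9) + d(5) = -2*7*(-9) + 14/3 = -14*(-9) + 14/3 = 126 + 14/3 = 392/3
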